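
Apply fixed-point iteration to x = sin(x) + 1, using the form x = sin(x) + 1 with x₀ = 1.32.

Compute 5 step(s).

Equation: x = sin(x) + 1
Fixed-point form: x = sin(x) + 1
x₀ = 1.32

x_1 = g(1.320000) = 1.968715
x_2 = g(1.968715) = 1.921869
x_3 = g(1.921869) = 1.939004
x_4 = g(1.939004) = 1.932974
x_5 = g(1.932974) = 1.935127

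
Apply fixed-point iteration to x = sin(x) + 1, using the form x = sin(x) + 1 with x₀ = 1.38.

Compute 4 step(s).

Equation: x = sin(x) + 1
Fixed-point form: x = sin(x) + 1
x₀ = 1.38

x_1 = g(1.380000) = 1.981854
x_2 = g(1.981854) = 1.916699
x_3 = g(1.916699) = 1.940770
x_4 = g(1.940770) = 1.932337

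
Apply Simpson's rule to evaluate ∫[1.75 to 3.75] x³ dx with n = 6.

f(x) = x³
a = 1.75, b = 3.75, n = 6
h = (b - a)/n = 0.333333

Simpson's rule: (h/3)[f(x₀) + 4f(x₁) + 2f(x₂) + ... + f(xₙ)]

x_0 = 1.7500, f(x_0) = 5.359375, coefficient = 1
x_1 = 2.0833, f(x_1) = 9.042245, coefficient = 4
x_2 = 2.4167, f(x_2) = 14.114005, coefficient = 2
x_3 = 2.7500, f(x_3) = 20.796875, coefficient = 4
x_4 = 3.0833, f(x_4) = 29.313079, coefficient = 2
x_5 = 3.4167, f(x_5) = 39.884838, coefficient = 4
x_6 = 3.7500, f(x_6) = 52.734375, coefficient = 1

I ≈ (0.333333/3) × 423.843750 = 47.093750
Exact value: 47.093750
Error: 0.000000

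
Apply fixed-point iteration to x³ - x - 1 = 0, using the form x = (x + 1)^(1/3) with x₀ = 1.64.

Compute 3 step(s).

Equation: x³ - x - 1 = 0
Fixed-point form: x = (x + 1)^(1/3)
x₀ = 1.64

x_1 = g(1.640000) = 1.382085
x_2 = g(1.382085) = 1.335526
x_3 = g(1.335526) = 1.326768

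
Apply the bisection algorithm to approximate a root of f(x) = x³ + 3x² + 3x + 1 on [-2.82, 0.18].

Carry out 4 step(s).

f(x) = x³ + 3x² + 3x + 1
Initial interval: [-2.82, 0.18]

Iteration 1:
  c_1 = (-2.820000 + 0.180000)/2 = -1.320000
  f(c_1) = f(-1.320000) = -0.032768
  f(a) × f(c) ≥ 0, new interval: [-1.320000, 0.180000]
Iteration 2:
  c_2 = (-1.320000 + 0.180000)/2 = -0.570000
  f(c_2) = f(-0.570000) = 0.079507
  f(a) × f(c) < 0, new interval: [-1.320000, -0.570000]
Iteration 3:
  c_3 = (-1.320000 + (-0.570000))/2 = -0.945000
  f(c_3) = f(-0.945000) = 0.000166
  f(a) × f(c) < 0, new interval: [-1.320000, -0.945000]
Iteration 4:
  c_4 = (-1.320000 + (-0.945000))/2 = -1.132500
  f(c_4) = f(-1.132500) = -0.002326
  f(a) × f(c) ≥ 0, new interval: [-1.132500, -0.945000]

After 4 iteration(s), the approximation is c_4 = -1.132500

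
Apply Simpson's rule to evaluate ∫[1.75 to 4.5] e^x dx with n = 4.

f(x) = e^x
a = 1.75, b = 4.5, n = 4
h = (b - a)/n = 0.687500

Simpson's rule: (h/3)[f(x₀) + 4f(x₁) + 2f(x₂) + ... + f(xₙ)]

x_0 = 1.7500, f(x_0) = 5.754603, coefficient = 1
x_1 = 2.4375, f(x_1) = 11.444394, coefficient = 4
x_2 = 3.1250, f(x_2) = 22.759895, coefficient = 2
x_3 = 3.8125, f(x_3) = 45.263456, coefficient = 4
x_4 = 4.5000, f(x_4) = 90.017131, coefficient = 1

I ≈ (0.687500/3) × 368.122925 = 84.361504
Exact value: 84.262529
Error: 0.098975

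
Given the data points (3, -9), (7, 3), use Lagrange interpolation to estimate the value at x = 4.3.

Lagrange interpolation formula:
P(x) = Σ yᵢ × Lᵢ(x)
where Lᵢ(x) = Π_{j≠i} (x - xⱼ)/(xᵢ - xⱼ)

L_0(4.3) = (4.3 - 7)/(3 - 7) = 0.675000
L_1(4.3) = (4.3 - 3)/(7 - 3) = 0.325000

P(4.3) = (-9)×L_0(4.3) + 3×L_1(4.3)
P(4.3) = -5.100000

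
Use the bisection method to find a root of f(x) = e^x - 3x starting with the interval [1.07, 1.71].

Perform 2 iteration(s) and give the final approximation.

f(x) = e^x - 3x
Initial interval: [1.07, 1.71]

Iteration 1:
  c_1 = (1.070000 + 1.710000)/2 = 1.390000
  f(c_1) = f(1.390000) = -0.155150
  f(a) × f(c) ≥ 0, new interval: [1.390000, 1.710000]
Iteration 2:
  c_2 = (1.390000 + 1.710000)/2 = 1.550000
  f(c_2) = f(1.550000) = 0.061470
  f(a) × f(c) < 0, new interval: [1.390000, 1.550000]

After 2 iteration(s), the approximation is c_2 = 1.550000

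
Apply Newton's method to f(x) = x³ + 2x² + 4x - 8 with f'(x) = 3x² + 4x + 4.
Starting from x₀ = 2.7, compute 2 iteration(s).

f(x) = x³ + 2x² + 4x - 8
f'(x) = 3x² + 4x + 4
x₀ = 2.7

Newton-Raphson formula: x_{n+1} = x_n - f(x_n)/f'(x_n)

Iteration 1:
  f(2.700000) = 37.063000
  f'(2.700000) = 36.670000
  x_1 = 2.700000 - 37.063000/36.670000 = 1.689283
Iteration 2:
  f(1.689283) = 9.285150
  f'(1.689283) = 19.318160
  x_2 = 1.689283 - 9.285150/19.318160 = 1.208639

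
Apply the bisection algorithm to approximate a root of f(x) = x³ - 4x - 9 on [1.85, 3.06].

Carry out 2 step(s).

f(x) = x³ - 4x - 9
Initial interval: [1.85, 3.06]

Iteration 1:
  c_1 = (1.850000 + 3.060000)/2 = 2.455000
  f(c_1) = f(2.455000) = -4.023654
  f(a) × f(c) ≥ 0, new interval: [2.455000, 3.060000]
Iteration 2:
  c_2 = (2.455000 + 3.060000)/2 = 2.757500
  f(c_2) = f(2.757500) = 0.937496
  f(a) × f(c) < 0, new interval: [2.455000, 2.757500]

After 2 iteration(s), the approximation is c_2 = 2.757500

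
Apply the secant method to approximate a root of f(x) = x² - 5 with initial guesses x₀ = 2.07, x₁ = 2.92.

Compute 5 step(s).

f(x) = x² - 5
x₀ = 2.07, x₁ = 2.92

Secant formula: x_{n+1} = x_n - f(x_n)(x_n - x_{n-1})/(f(x_n) - f(x_{n-1}))

Iteration 1:
  f(2.070000) = -0.715100
  f(2.920000) = 3.526400
  x_2 = 2.920000 - 3.526400×(2.920000 - 2.070000)/(3.526400 - (-0.715100))
       = 2.213307
Iteration 2:
  f(2.920000) = 3.526400
  f(2.213307) = -0.101274
  x_3 = 2.213307 - (-0.101274)×(2.213307 - 2.920000)/(-0.101274 - 3.526400)
       = 2.233035
Iteration 3:
  f(2.213307) = -0.101274
  f(2.233035) = -0.013553
  x_4 = 2.233035 - (-0.013553)×(2.233035 - 2.213307)/(-0.013553 - (-0.101274))
       = 2.236084
Iteration 4:
  f(2.233035) = -0.013553
  f(2.236084) = 0.000069
  x_5 = 2.236084 - 0.000069×(2.236084 - 2.233035)/(0.000069 - (-0.013553))
       = 2.236068
Iteration 5:
  f(2.236084) = 0.000069
  f(2.236068) = 0.000000
  x_6 = 2.236068 - 0.000000×(2.236068 - 2.236084)/(0.000000 - 0.000069)
       = 2.236068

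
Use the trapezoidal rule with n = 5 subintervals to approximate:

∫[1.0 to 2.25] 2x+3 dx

f(x) = 2x+3
a = 1.0, b = 2.25, n = 5
h = (b - a)/n = 0.250000

Trapezoidal rule: (h/2)[f(x₀) + 2f(x₁) + 2f(x₂) + ... + f(xₙ)]

x_0 = 1.0000, f(x_0) = 5.000000, coefficient = 1
x_1 = 1.2500, f(x_1) = 5.500000, coefficient = 2
x_2 = 1.5000, f(x_2) = 6.000000, coefficient = 2
x_3 = 1.7500, f(x_3) = 6.500000, coefficient = 2
x_4 = 2.0000, f(x_4) = 7.000000, coefficient = 2
x_5 = 2.2500, f(x_5) = 7.500000, coefficient = 1

I ≈ (0.250000/2) × 62.500000 = 7.812500
Exact value: 7.812500
Error: 0.000000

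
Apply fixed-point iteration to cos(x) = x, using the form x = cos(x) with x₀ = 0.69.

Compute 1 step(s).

Equation: cos(x) = x
Fixed-point form: x = cos(x)
x₀ = 0.69

x_1 = g(0.690000) = 0.771246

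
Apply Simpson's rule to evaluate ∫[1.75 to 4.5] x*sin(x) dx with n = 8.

f(x) = x*sin(x)
a = 1.75, b = 4.5, n = 8
h = (b - a)/n = 0.343750

Simpson's rule: (h/3)[f(x₀) + 4f(x₁) + 2f(x₂) + ... + f(xₙ)]

x_0 = 1.7500, f(x_0) = 1.721975, coefficient = 1
x_1 = 2.0938, f(x_1) = 1.813916, coefficient = 4
x_2 = 2.4375, f(x_2) = 1.577897, coefficient = 2
x_3 = 2.7812, f(x_3) = 0.980655, coefficient = 4
x_4 = 3.1250, f(x_4) = 0.051850, coefficient = 2
x_5 = 3.4688, f(x_5) = -1.114691, coefficient = 4
x_6 = 3.8125, f(x_6) = -2.370220, coefficient = 2
x_7 = 4.1562, f(x_7) = -3.529902, coefficient = 4
x_8 = 4.5000, f(x_8) = -4.398886, coefficient = 1

I ≈ (0.343750/3) × -11.557947 = -1.324348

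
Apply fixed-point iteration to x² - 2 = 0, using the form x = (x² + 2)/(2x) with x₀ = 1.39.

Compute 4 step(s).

Equation: x² - 2 = 0
Fixed-point form: x = (x² + 2)/(2x)
x₀ = 1.39

x_1 = g(1.390000) = 1.414424
x_2 = g(1.414424) = 1.414214
x_3 = g(1.414214) = 1.414214
x_4 = g(1.414214) = 1.414214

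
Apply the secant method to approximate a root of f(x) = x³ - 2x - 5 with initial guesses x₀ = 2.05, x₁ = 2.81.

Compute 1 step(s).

f(x) = x³ - 2x - 5
x₀ = 2.05, x₁ = 2.81

Secant formula: x_{n+1} = x_n - f(x_n)(x_n - x_{n-1})/(f(x_n) - f(x_{n-1}))

Iteration 1:
  f(2.050000) = -0.484875
  f(2.810000) = 11.568041
  x_2 = 2.810000 - 11.568041×(2.810000 - 2.050000)/(11.568041 - (-0.484875))
       = 2.080574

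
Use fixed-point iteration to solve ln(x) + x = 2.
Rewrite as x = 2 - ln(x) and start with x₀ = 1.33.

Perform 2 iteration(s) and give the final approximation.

Equation: ln(x) + x = 2
Fixed-point form: x = 2 - ln(x)
x₀ = 1.33

x_1 = g(1.330000) = 1.714821
x_2 = g(1.714821) = 1.460691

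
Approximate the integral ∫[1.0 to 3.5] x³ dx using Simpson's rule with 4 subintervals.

f(x) = x³
a = 1.0, b = 3.5, n = 4
h = (b - a)/n = 0.625000

Simpson's rule: (h/3)[f(x₀) + 4f(x₁) + 2f(x₂) + ... + f(xₙ)]

x_0 = 1.0000, f(x_0) = 1.000000, coefficient = 1
x_1 = 1.6250, f(x_1) = 4.291016, coefficient = 4
x_2 = 2.2500, f(x_2) = 11.390625, coefficient = 2
x_3 = 2.8750, f(x_3) = 23.763672, coefficient = 4
x_4 = 3.5000, f(x_4) = 42.875000, coefficient = 1

I ≈ (0.625000/3) × 178.875000 = 37.265625
Exact value: 37.265625
Error: 0.000000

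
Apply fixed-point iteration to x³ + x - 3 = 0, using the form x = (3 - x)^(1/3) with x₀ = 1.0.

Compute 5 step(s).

Equation: x³ + x - 3 = 0
Fixed-point form: x = (3 - x)^(1/3)
x₀ = 1.0

x_1 = g(1.000000) = 1.259921
x_2 = g(1.259921) = 1.202790
x_3 = g(1.202790) = 1.215812
x_4 = g(1.215812) = 1.212868
x_5 = g(1.212868) = 1.213535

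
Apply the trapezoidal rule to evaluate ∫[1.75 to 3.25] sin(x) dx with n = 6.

f(x) = sin(x)
a = 1.75, b = 3.25, n = 6
h = (b - a)/n = 0.250000

Trapezoidal rule: (h/2)[f(x₀) + 2f(x₁) + 2f(x₂) + ... + f(xₙ)]

x_0 = 1.7500, f(x_0) = 0.983986, coefficient = 1
x_1 = 2.0000, f(x_1) = 0.909297, coefficient = 2
x_2 = 2.2500, f(x_2) = 0.778073, coefficient = 2
x_3 = 2.5000, f(x_3) = 0.598472, coefficient = 2
x_4 = 2.7500, f(x_4) = 0.381661, coefficient = 2
x_5 = 3.0000, f(x_5) = 0.141120, coefficient = 2
x_6 = 3.2500, f(x_6) = -0.108195, coefficient = 1

I ≈ (0.250000/2) × 6.493038 = 0.811630
Exact value: 0.815884
Error: 0.004254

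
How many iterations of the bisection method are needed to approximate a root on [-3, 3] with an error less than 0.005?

We need (b-a)/2^n ≤ 0.005
(3 - (-3))/2^n ≤ 0.005
6/2^n ≤ 0.005
2^n ≥ 1200
n ≥ log₂(1200) = 10.23
n ≥ 11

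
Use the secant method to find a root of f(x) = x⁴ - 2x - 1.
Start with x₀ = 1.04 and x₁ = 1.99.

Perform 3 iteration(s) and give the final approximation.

f(x) = x⁴ - 2x - 1
x₀ = 1.04, x₁ = 1.99

Secant formula: x_{n+1} = x_n - f(x_n)(x_n - x_{n-1})/(f(x_n) - f(x_{n-1}))

Iteration 1:
  f(1.040000) = -1.910141
  f(1.990000) = 10.702392
  x_2 = 1.990000 - 10.702392×(1.990000 - 1.040000)/(10.702392 - (-1.910141))
       = 1.183875
Iteration 2:
  f(1.990000) = 10.702392
  f(1.183875) = -1.403377
  x_3 = 1.183875 - (-1.403377)×(1.183875 - 1.990000)/(-1.403377 - 10.702392)
       = 1.277327
Iteration 3:
  f(1.183875) = -1.403377
  f(1.277327) = -0.892655
  x_4 = 1.277327 - (-0.892655)×(1.277327 - 1.183875)/(-0.892655 - (-1.403377))
       = 1.440663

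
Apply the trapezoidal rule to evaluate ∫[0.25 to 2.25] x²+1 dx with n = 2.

f(x) = x²+1
a = 0.25, b = 2.25, n = 2
h = (b - a)/n = 1.000000

Trapezoidal rule: (h/2)[f(x₀) + 2f(x₁) + 2f(x₂) + ... + f(xₙ)]

x_0 = 0.2500, f(x_0) = 1.062500, coefficient = 1
x_1 = 1.2500, f(x_1) = 2.562500, coefficient = 2
x_2 = 2.2500, f(x_2) = 6.062500, coefficient = 1

I ≈ (1.000000/2) × 12.250000 = 6.125000
Exact value: 5.791667
Error: 0.333333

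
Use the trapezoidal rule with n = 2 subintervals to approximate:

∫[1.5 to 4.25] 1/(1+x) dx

f(x) = 1/(1+x)
a = 1.5, b = 4.25, n = 2
h = (b - a)/n = 1.375000

Trapezoidal rule: (h/2)[f(x₀) + 2f(x₁) + 2f(x₂) + ... + f(xₙ)]

x_0 = 1.5000, f(x_0) = 0.400000, coefficient = 1
x_1 = 2.8750, f(x_1) = 0.258065, coefficient = 2
x_2 = 4.2500, f(x_2) = 0.190476, coefficient = 1

I ≈ (1.375000/2) × 1.106605 = 0.760791
Exact value: 0.741937
Error: 0.018854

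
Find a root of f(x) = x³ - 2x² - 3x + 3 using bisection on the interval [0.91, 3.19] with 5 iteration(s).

f(x) = x³ - 2x² - 3x + 3
Initial interval: [0.91, 3.19]

Iteration 1:
  c_1 = (0.910000 + 3.190000)/2 = 2.050000
  f(c_1) = f(2.050000) = -2.939875
  f(a) × f(c) ≥ 0, new interval: [2.050000, 3.190000]
Iteration 2:
  c_2 = (2.050000 + 3.190000)/2 = 2.620000
  f(c_2) = f(2.620000) = -0.604072
  f(a) × f(c) ≥ 0, new interval: [2.620000, 3.190000]
Iteration 3:
  c_3 = (2.620000 + 3.190000)/2 = 2.905000
  f(c_3) = f(2.905000) = 1.922318
  f(a) × f(c) < 0, new interval: [2.620000, 2.905000]
Iteration 4:
  c_4 = (2.620000 + 2.905000)/2 = 2.762500
  f(c_4) = f(2.762500) = 0.531447
  f(a) × f(c) < 0, new interval: [2.620000, 2.762500]
Iteration 5:
  c_5 = (2.620000 + 2.762500)/2 = 2.691250
  f(c_5) = f(2.691250) = -0.067146
  f(a) × f(c) ≥ 0, new interval: [2.691250, 2.762500]

After 5 iteration(s), the approximation is c_5 = 2.691250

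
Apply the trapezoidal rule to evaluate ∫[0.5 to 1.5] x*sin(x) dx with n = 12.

f(x) = x*sin(x)
a = 0.5, b = 1.5, n = 12
h = (b - a)/n = 0.083333

Trapezoidal rule: (h/2)[f(x₀) + 2f(x₁) + 2f(x₂) + ... + f(xₙ)]

x_0 = 0.5000, f(x_0) = 0.239713, coefficient = 1
x_1 = 0.5833, f(x_1) = 0.321305, coefficient = 2
x_2 = 0.6667, f(x_2) = 0.412247, coefficient = 2
x_3 = 0.7500, f(x_3) = 0.511229, coefficient = 2
x_4 = 0.8333, f(x_4) = 0.616814, coefficient = 2
x_5 = 0.9167, f(x_5) = 0.727446, coefficient = 2
x_6 = 1.0000, f(x_6) = 0.841471, coefficient = 2
x_7 = 1.0833, f(x_7) = 0.957151, coefficient = 2
x_8 = 1.1667, f(x_8) = 1.072686, coefficient = 2
x_9 = 1.2500, f(x_9) = 1.186231, coefficient = 2
x_10 = 1.3333, f(x_10) = 1.295917, coefficient = 2
x_11 = 1.4167, f(x_11) = 1.399873, coefficient = 2
x_12 = 1.5000, f(x_12) = 1.496242, coefficient = 1

I ≈ (0.083333/2) × 20.420695 = 0.850862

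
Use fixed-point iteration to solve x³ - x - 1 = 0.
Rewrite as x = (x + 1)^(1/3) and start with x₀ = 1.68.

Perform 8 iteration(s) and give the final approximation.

Equation: x³ - x - 1 = 0
Fixed-point form: x = (x + 1)^(1/3)
x₀ = 1.68

x_1 = g(1.680000) = 1.389030
x_2 = g(1.389030) = 1.336823
x_3 = g(1.336823) = 1.327013
x_4 = g(1.327013) = 1.325154
x_5 = g(1.325154) = 1.324801
x_6 = g(1.324801) = 1.324734
x_7 = g(1.324734) = 1.324721
x_8 = g(1.324721) = 1.324719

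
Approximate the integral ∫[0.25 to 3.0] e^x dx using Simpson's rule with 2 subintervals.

f(x) = e^x
a = 0.25, b = 3.0, n = 2
h = (b - a)/n = 1.375000

Simpson's rule: (h/3)[f(x₀) + 4f(x₁) + 2f(x₂) + ... + f(xₙ)]

x_0 = 0.2500, f(x_0) = 1.284025, coefficient = 1
x_1 = 1.6250, f(x_1) = 5.078419, coefficient = 4
x_2 = 3.0000, f(x_2) = 20.085537, coefficient = 1

I ≈ (1.375000/3) × 41.683238 = 19.104818
Exact value: 18.801512
Error: 0.303306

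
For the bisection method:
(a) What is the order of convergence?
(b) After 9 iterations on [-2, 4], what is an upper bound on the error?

(a) Bisection has linear (order 1) convergence; the error is halved each step.

(b) Error bound = (b-a)/2^n = (4 - (-2))/2^{9}
    = 6/2^{9}

(a) 1 (linear); (b) error ≤ 1.17e-02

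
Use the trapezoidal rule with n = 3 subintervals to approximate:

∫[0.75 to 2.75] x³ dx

f(x) = x³
a = 0.75, b = 2.75, n = 3
h = (b - a)/n = 0.666667

Trapezoidal rule: (h/2)[f(x₀) + 2f(x₁) + 2f(x₂) + ... + f(xₙ)]

x_0 = 0.7500, f(x_0) = 0.421875, coefficient = 1
x_1 = 1.4167, f(x_1) = 2.843171, coefficient = 2
x_2 = 2.0833, f(x_2) = 9.042245, coefficient = 2
x_3 = 2.7500, f(x_3) = 20.796875, coefficient = 1

I ≈ (0.666667/2) × 44.989583 = 14.996528
Exact value: 14.218750
Error: 0.777778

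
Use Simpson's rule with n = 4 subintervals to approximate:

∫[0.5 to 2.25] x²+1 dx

f(x) = x²+1
a = 0.5, b = 2.25, n = 4
h = (b - a)/n = 0.437500

Simpson's rule: (h/3)[f(x₀) + 4f(x₁) + 2f(x₂) + ... + f(xₙ)]

x_0 = 0.5000, f(x_0) = 1.250000, coefficient = 1
x_1 = 0.9375, f(x_1) = 1.878906, coefficient = 4
x_2 = 1.3750, f(x_2) = 2.890625, coefficient = 2
x_3 = 1.8125, f(x_3) = 4.285156, coefficient = 4
x_4 = 2.2500, f(x_4) = 6.062500, coefficient = 1

I ≈ (0.437500/3) × 37.750000 = 5.505208
Exact value: 5.505208
Error: 0.000000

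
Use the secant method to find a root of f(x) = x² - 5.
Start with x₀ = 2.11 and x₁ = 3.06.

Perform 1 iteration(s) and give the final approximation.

f(x) = x² - 5
x₀ = 2.11, x₁ = 3.06

Secant formula: x_{n+1} = x_n - f(x_n)(x_n - x_{n-1})/(f(x_n) - f(x_{n-1}))

Iteration 1:
  f(2.110000) = -0.547900
  f(3.060000) = 4.363600
  x_2 = 3.060000 - 4.363600×(3.060000 - 2.110000)/(4.363600 - (-0.547900))
       = 2.215977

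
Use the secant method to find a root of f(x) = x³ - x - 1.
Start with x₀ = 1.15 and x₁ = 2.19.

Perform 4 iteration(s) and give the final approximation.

f(x) = x³ - x - 1
x₀ = 1.15, x₁ = 2.19

Secant formula: x_{n+1} = x_n - f(x_n)(x_n - x_{n-1})/(f(x_n) - f(x_{n-1}))

Iteration 1:
  f(1.150000) = -0.629125
  f(2.190000) = 7.313459
  x_2 = 2.190000 - 7.313459×(2.190000 - 1.150000)/(7.313459 - (-0.629125))
       = 1.232377
Iteration 2:
  f(2.190000) = 7.313459
  f(1.232377) = -0.360699
  x_3 = 1.232377 - (-0.360699)×(1.232377 - 2.190000)/(-0.360699 - 7.313459)
       = 1.277387
Iteration 3:
  f(1.232377) = -0.360699
  f(1.277387) = -0.193051
  x_4 = 1.277387 - (-0.193051)×(1.277387 - 1.232377)/(-0.193051 - (-0.360699))
       = 1.329217
Iteration 4:
  f(1.277387) = -0.193051
  f(1.329217) = 0.019269
  x_5 = 1.329217 - 0.019269×(1.329217 - 1.277387)/(0.019269 - (-0.193051))
       = 1.324514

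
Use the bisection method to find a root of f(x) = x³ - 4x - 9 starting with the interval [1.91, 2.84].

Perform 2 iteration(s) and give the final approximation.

f(x) = x³ - 4x - 9
Initial interval: [1.91, 2.84]

Iteration 1:
  c_1 = (1.910000 + 2.840000)/2 = 2.375000
  f(c_1) = f(2.375000) = -5.103516
  f(a) × f(c) ≥ 0, new interval: [2.375000, 2.840000]
Iteration 2:
  c_2 = (2.375000 + 2.840000)/2 = 2.607500
  f(c_2) = f(2.607500) = -1.701461
  f(a) × f(c) ≥ 0, new interval: [2.607500, 2.840000]

After 2 iteration(s), the approximation is c_2 = 2.607500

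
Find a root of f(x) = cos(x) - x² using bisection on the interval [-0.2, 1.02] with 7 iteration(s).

f(x) = cos(x) - x²
Initial interval: [-0.2, 1.02]

Iteration 1:
  c_1 = (-0.200000 + 1.020000)/2 = 0.410000
  f(c_1) = f(0.410000) = 0.749021
  f(a) × f(c) ≥ 0, new interval: [0.410000, 1.020000]
Iteration 2:
  c_2 = (0.410000 + 1.020000)/2 = 0.715000
  f(c_2) = f(0.715000) = 0.243868
  f(a) × f(c) ≥ 0, new interval: [0.715000, 1.020000]
Iteration 3:
  c_3 = (0.715000 + 1.020000)/2 = 0.867500
  f(c_3) = f(0.867500) = -0.105821
  f(a) × f(c) < 0, new interval: [0.715000, 0.867500]
Iteration 4:
  c_4 = (0.715000 + 0.867500)/2 = 0.791250
  f(c_4) = f(0.791250) = 0.076880
  f(a) × f(c) ≥ 0, new interval: [0.791250, 0.867500]
Iteration 5:
  c_5 = (0.791250 + 0.867500)/2 = 0.829375
  f(c_5) = f(0.829375) = -0.012526
  f(a) × f(c) < 0, new interval: [0.791250, 0.829375]
Iteration 6:
  c_6 = (0.791250 + 0.829375)/2 = 0.810312
  f(c_6) = f(0.810312) = 0.032666
  f(a) × f(c) ≥ 0, new interval: [0.810312, 0.829375]
Iteration 7:
  c_7 = (0.810312 + 0.829375)/2 = 0.819844
  f(c_7) = f(0.819844) = 0.010192
  f(a) × f(c) ≥ 0, new interval: [0.819844, 0.829375]

After 7 iteration(s), the approximation is c_7 = 0.819844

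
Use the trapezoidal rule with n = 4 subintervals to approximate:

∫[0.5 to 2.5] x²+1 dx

f(x) = x²+1
a = 0.5, b = 2.5, n = 4
h = (b - a)/n = 0.500000

Trapezoidal rule: (h/2)[f(x₀) + 2f(x₁) + 2f(x₂) + ... + f(xₙ)]

x_0 = 0.5000, f(x_0) = 1.250000, coefficient = 1
x_1 = 1.0000, f(x_1) = 2.000000, coefficient = 2
x_2 = 1.5000, f(x_2) = 3.250000, coefficient = 2
x_3 = 2.0000, f(x_3) = 5.000000, coefficient = 2
x_4 = 2.5000, f(x_4) = 7.250000, coefficient = 1

I ≈ (0.500000/2) × 29.000000 = 7.250000
Exact value: 7.166667
Error: 0.083333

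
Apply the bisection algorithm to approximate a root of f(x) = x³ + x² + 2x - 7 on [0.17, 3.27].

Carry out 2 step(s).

f(x) = x³ + x² + 2x - 7
Initial interval: [0.17, 3.27]

Iteration 1:
  c_1 = (0.170000 + 3.270000)/2 = 1.720000
  f(c_1) = f(1.720000) = 4.486848
  f(a) × f(c) < 0, new interval: [0.170000, 1.720000]
Iteration 2:
  c_2 = (0.170000 + 1.720000)/2 = 0.945000
  f(c_2) = f(0.945000) = -3.373066
  f(a) × f(c) ≥ 0, new interval: [0.945000, 1.720000]

After 2 iteration(s), the approximation is c_2 = 0.945000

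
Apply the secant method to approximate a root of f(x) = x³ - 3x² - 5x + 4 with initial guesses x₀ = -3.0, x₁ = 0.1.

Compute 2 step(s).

f(x) = x³ - 3x² - 5x + 4
x₀ = -3.0, x₁ = 0.1

Secant formula: x_{n+1} = x_n - f(x_n)(x_n - x_{n-1})/(f(x_n) - f(x_{n-1}))

Iteration 1:
  f(-3.000000) = -35.000000
  f(0.100000) = 3.471000
  x_2 = 0.100000 - 3.471000×(0.100000 - (-3.000000))/(3.471000 - (-35.000000))
       = -0.179694
Iteration 2:
  f(0.100000) = 3.471000
  f(-0.179694) = 4.795797
  x_3 = -0.179694 - 4.795797×(-0.179694 - 0.100000)/(4.795797 - 3.471000)
       = 0.832804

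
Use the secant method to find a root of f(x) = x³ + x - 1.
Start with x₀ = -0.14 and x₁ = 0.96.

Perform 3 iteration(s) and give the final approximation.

f(x) = x³ + x - 1
x₀ = -0.14, x₁ = 0.96

Secant formula: x_{n+1} = x_n - f(x_n)(x_n - x_{n-1})/(f(x_n) - f(x_{n-1}))

Iteration 1:
  f(-0.140000) = -1.142744
  f(0.960000) = 0.844736
  x_2 = 0.960000 - 0.844736×(0.960000 - (-0.140000))/(0.844736 - (-1.142744))
       = 0.492468
Iteration 2:
  f(0.960000) = 0.844736
  f(0.492468) = -0.388096
  x_3 = 0.492468 - (-0.388096)×(0.492468 - 0.960000)/(-0.388096 - 0.844736)
       = 0.639647
Iteration 3:
  f(0.492468) = -0.388096
  f(0.639647) = -0.098642
  x_4 = 0.639647 - (-0.098642)×(0.639647 - 0.492468)/(-0.098642 - (-0.388096))
       = 0.689804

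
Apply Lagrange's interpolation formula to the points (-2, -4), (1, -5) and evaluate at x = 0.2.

Lagrange interpolation formula:
P(x) = Σ yᵢ × Lᵢ(x)
where Lᵢ(x) = Π_{j≠i} (x - xⱼ)/(xᵢ - xⱼ)

L_0(0.2) = (0.2 - 1)/(-2 - 1) = 0.266667
L_1(0.2) = (0.2 - (-2))/(1 - (-2)) = 0.733333

P(0.2) = (-4)×L_0(0.2) + (-5)×L_1(0.2)
P(0.2) = -4.733333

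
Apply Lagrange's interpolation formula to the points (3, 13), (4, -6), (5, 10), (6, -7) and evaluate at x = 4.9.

Lagrange interpolation formula:
P(x) = Σ yᵢ × Lᵢ(x)
where Lᵢ(x) = Π_{j≠i} (x - xⱼ)/(xᵢ - xⱼ)

L_0(4.9) = (4.9 - 4)/(3 - 4) × (4.9 - 5)/(3 - 5) × (4.9 - 6)/(3 - 6) = -0.016500
L_1(4.9) = (4.9 - 3)/(4 - 3) × (4.9 - 5)/(4 - 5) × (4.9 - 6)/(4 - 6) = 0.104500
L_2(4.9) = (4.9 - 3)/(5 - 3) × (4.9 - 4)/(5 - 4) × (4.9 - 6)/(5 - 6) = 0.940500
L_3(4.9) = (4.9 - 3)/(6 - 3) × (4.9 - 4)/(6 - 4) × (4.9 - 5)/(6 - 5) = -0.028500

P(4.9) = 13×L_0(4.9) + (-6)×L_1(4.9) + 10×L_2(4.9) + (-7)×L_3(4.9)
P(4.9) = 8.763000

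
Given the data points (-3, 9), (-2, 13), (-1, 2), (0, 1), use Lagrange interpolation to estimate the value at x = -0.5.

Lagrange interpolation formula:
P(x) = Σ yᵢ × Lᵢ(x)
where Lᵢ(x) = Π_{j≠i} (x - xⱼ)/(xᵢ - xⱼ)

L_0(-0.5) = (-0.5 - (-2))/(-3 - (-2)) × (-0.5 - (-1))/(-3 - (-1)) × (-0.5 - 0)/(-3 - 0) = 0.062500
L_1(-0.5) = (-0.5 - (-3))/(-2 - (-3)) × (-0.5 - (-1))/(-2 - (-1)) × (-0.5 - 0)/(-2 - 0) = -0.312500
L_2(-0.5) = (-0.5 - (-3))/(-1 - (-3)) × (-0.5 - (-2))/(-1 - (-2)) × (-0.5 - 0)/(-1 - 0) = 0.937500
L_3(-0.5) = (-0.5 - (-3))/(0 - (-3)) × (-0.5 - (-2))/(0 - (-2)) × (-0.5 - (-1))/(0 - (-1)) = 0.312500

P(-0.5) = 9×L_0(-0.5) + 13×L_1(-0.5) + 2×L_2(-0.5) + 1×L_3(-0.5)
P(-0.5) = -1.312500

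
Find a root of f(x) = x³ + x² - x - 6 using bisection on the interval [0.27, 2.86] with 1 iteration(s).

f(x) = x³ + x² - x - 6
Initial interval: [0.27, 2.86]

Iteration 1:
  c_1 = (0.270000 + 2.860000)/2 = 1.565000
  f(c_1) = f(1.565000) = -1.282738
  f(a) × f(c) ≥ 0, new interval: [1.565000, 2.860000]

After 1 iteration(s), the approximation is c_1 = 1.565000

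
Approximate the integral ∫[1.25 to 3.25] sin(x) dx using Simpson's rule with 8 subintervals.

f(x) = sin(x)
a = 1.25, b = 3.25, n = 8
h = (b - a)/n = 0.250000

Simpson's rule: (h/3)[f(x₀) + 4f(x₁) + 2f(x₂) + ... + f(xₙ)]

x_0 = 1.2500, f(x_0) = 0.948985, coefficient = 1
x_1 = 1.5000, f(x_1) = 0.997495, coefficient = 4
x_2 = 1.7500, f(x_2) = 0.983986, coefficient = 2
x_3 = 2.0000, f(x_3) = 0.909297, coefficient = 4
x_4 = 2.2500, f(x_4) = 0.778073, coefficient = 2
x_5 = 2.5000, f(x_5) = 0.598472, coefficient = 4
x_6 = 2.7500, f(x_6) = 0.381661, coefficient = 2
x_7 = 3.0000, f(x_7) = 0.141120, coefficient = 4
x_8 = 3.2500, f(x_8) = -0.108195, coefficient = 1

I ≈ (0.250000/3) × 15.713768 = 1.309481
Exact value: 1.309452
Error: 0.000029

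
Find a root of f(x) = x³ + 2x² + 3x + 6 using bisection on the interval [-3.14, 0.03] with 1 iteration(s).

f(x) = x³ + 2x² + 3x + 6
Initial interval: [-3.14, 0.03]

Iteration 1:
  c_1 = (-3.140000 + 0.030000)/2 = -1.555000
  f(c_1) = f(-1.555000) = 2.411021
  f(a) × f(c) < 0, new interval: [-3.140000, -1.555000]

After 1 iteration(s), the approximation is c_1 = -1.555000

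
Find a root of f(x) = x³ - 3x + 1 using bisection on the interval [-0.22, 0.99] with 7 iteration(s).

f(x) = x³ - 3x + 1
Initial interval: [-0.22, 0.99]

Iteration 1:
  c_1 = (-0.220000 + 0.990000)/2 = 0.385000
  f(c_1) = f(0.385000) = -0.097933
  f(a) × f(c) < 0, new interval: [-0.220000, 0.385000]
Iteration 2:
  c_2 = (-0.220000 + 0.385000)/2 = 0.082500
  f(c_2) = f(0.082500) = 0.753062
  f(a) × f(c) ≥ 0, new interval: [0.082500, 0.385000]
Iteration 3:
  c_3 = (0.082500 + 0.385000)/2 = 0.233750
  f(c_3) = f(0.233750) = 0.311522
  f(a) × f(c) ≥ 0, new interval: [0.233750, 0.385000]
Iteration 4:
  c_4 = (0.233750 + 0.385000)/2 = 0.309375
  f(c_4) = f(0.309375) = 0.101486
  f(a) × f(c) ≥ 0, new interval: [0.309375, 0.385000]
Iteration 5:
  c_5 = (0.309375 + 0.385000)/2 = 0.347187
  f(c_5) = f(0.347187) = 0.000287
  f(a) × f(c) ≥ 0, new interval: [0.347187, 0.385000]
Iteration 6:
  c_6 = (0.347187 + 0.385000)/2 = 0.366094
  f(c_6) = f(0.366094) = -0.049216
  f(a) × f(c) < 0, new interval: [0.347187, 0.366094]
Iteration 7:
  c_7 = (0.347187 + 0.366094)/2 = 0.356641
  f(c_7) = f(0.356641) = -0.024560
  f(a) × f(c) < 0, new interval: [0.347187, 0.356641]

After 7 iteration(s), the approximation is c_7 = 0.356641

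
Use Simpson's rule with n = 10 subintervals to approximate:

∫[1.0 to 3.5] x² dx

f(x) = x²
a = 1.0, b = 3.5, n = 10
h = (b - a)/n = 0.250000

Simpson's rule: (h/3)[f(x₀) + 4f(x₁) + 2f(x₂) + ... + f(xₙ)]

x_0 = 1.0000, f(x_0) = 1.000000, coefficient = 1
x_1 = 1.2500, f(x_1) = 1.562500, coefficient = 4
x_2 = 1.5000, f(x_2) = 2.250000, coefficient = 2
x_3 = 1.7500, f(x_3) = 3.062500, coefficient = 4
x_4 = 2.0000, f(x_4) = 4.000000, coefficient = 2
x_5 = 2.2500, f(x_5) = 5.062500, coefficient = 4
x_6 = 2.5000, f(x_6) = 6.250000, coefficient = 2
x_7 = 2.7500, f(x_7) = 7.562500, coefficient = 4
x_8 = 3.0000, f(x_8) = 9.000000, coefficient = 2
x_9 = 3.2500, f(x_9) = 10.562500, coefficient = 4
x_10 = 3.5000, f(x_10) = 12.250000, coefficient = 1

I ≈ (0.250000/3) × 167.500000 = 13.958333
Exact value: 13.958333
Error: 0.000000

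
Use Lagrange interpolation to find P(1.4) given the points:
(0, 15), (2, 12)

Lagrange interpolation formula:
P(x) = Σ yᵢ × Lᵢ(x)
where Lᵢ(x) = Π_{j≠i} (x - xⱼ)/(xᵢ - xⱼ)

L_0(1.4) = (1.4 - 2)/(0 - 2) = 0.300000
L_1(1.4) = (1.4 - 0)/(2 - 0) = 0.700000

P(1.4) = 15×L_0(1.4) + 12×L_1(1.4)
P(1.4) = 12.900000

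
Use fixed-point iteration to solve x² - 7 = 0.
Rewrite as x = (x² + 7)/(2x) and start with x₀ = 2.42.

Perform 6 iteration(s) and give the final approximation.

Equation: x² - 7 = 0
Fixed-point form: x = (x² + 7)/(2x)
x₀ = 2.42

x_1 = g(2.420000) = 2.656281
x_2 = g(2.656281) = 2.645772
x_3 = g(2.645772) = 2.645751
x_4 = g(2.645751) = 2.645751
x_5 = g(2.645751) = 2.645751
x_6 = g(2.645751) = 2.645751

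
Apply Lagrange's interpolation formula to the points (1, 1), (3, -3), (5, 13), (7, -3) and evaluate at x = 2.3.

Lagrange interpolation formula:
P(x) = Σ yᵢ × Lᵢ(x)
where Lᵢ(x) = Π_{j≠i} (x - xⱼ)/(xᵢ - xⱼ)

L_0(2.3) = (2.3 - 3)/(1 - 3) × (2.3 - 5)/(1 - 5) × (2.3 - 7)/(1 - 7) = 0.185063
L_1(2.3) = (2.3 - 1)/(3 - 1) × (2.3 - 5)/(3 - 5) × (2.3 - 7)/(3 - 7) = 1.031062
L_2(2.3) = (2.3 - 1)/(5 - 1) × (2.3 - 3)/(5 - 3) × (2.3 - 7)/(5 - 7) = -0.267313
L_3(2.3) = (2.3 - 1)/(7 - 1) × (2.3 - 3)/(7 - 3) × (2.3 - 5)/(7 - 5) = 0.051188

P(2.3) = 1×L_0(2.3) + (-3)×L_1(2.3) + 13×L_2(2.3) + (-3)×L_3(2.3)
P(2.3) = -6.536750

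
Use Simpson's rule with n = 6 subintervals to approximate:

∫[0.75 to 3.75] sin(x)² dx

f(x) = sin(x)²
a = 0.75, b = 3.75, n = 6
h = (b - a)/n = 0.500000

Simpson's rule: (h/3)[f(x₀) + 4f(x₁) + 2f(x₂) + ... + f(xₙ)]

x_0 = 0.7500, f(x_0) = 0.464631, coefficient = 1
x_1 = 1.2500, f(x_1) = 0.900572, coefficient = 4
x_2 = 1.7500, f(x_2) = 0.968228, coefficient = 2
x_3 = 2.2500, f(x_3) = 0.605398, coefficient = 4
x_4 = 2.7500, f(x_4) = 0.145665, coefficient = 2
x_5 = 3.2500, f(x_5) = 0.011706, coefficient = 4
x_6 = 3.7500, f(x_6) = 0.326682, coefficient = 1

I ≈ (0.500000/3) × 9.089804 = 1.514967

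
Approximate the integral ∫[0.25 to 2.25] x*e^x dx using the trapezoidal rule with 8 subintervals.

f(x) = x*e^x
a = 0.25, b = 2.25, n = 8
h = (b - a)/n = 0.250000

Trapezoidal rule: (h/2)[f(x₀) + 2f(x₁) + 2f(x₂) + ... + f(xₙ)]

x_0 = 0.2500, f(x_0) = 0.321006, coefficient = 1
x_1 = 0.5000, f(x_1) = 0.824361, coefficient = 2
x_2 = 0.7500, f(x_2) = 1.587750, coefficient = 2
x_3 = 1.0000, f(x_3) = 2.718282, coefficient = 2
x_4 = 1.2500, f(x_4) = 4.362929, coefficient = 2
x_5 = 1.5000, f(x_5) = 6.722534, coefficient = 2
x_6 = 1.7500, f(x_6) = 10.070555, coefficient = 2
x_7 = 2.0000, f(x_7) = 14.778112, coefficient = 2
x_8 = 2.2500, f(x_8) = 21.347406, coefficient = 1

I ≈ (0.250000/2) × 103.797455 = 12.974682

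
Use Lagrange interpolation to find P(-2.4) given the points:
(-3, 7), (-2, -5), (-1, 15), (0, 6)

Lagrange interpolation formula:
P(x) = Σ yᵢ × Lᵢ(x)
where Lᵢ(x) = Π_{j≠i} (x - xⱼ)/(xᵢ - xⱼ)

L_0(-2.4) = (-2.4 - (-2))/(-3 - (-2)) × (-2.4 - (-1))/(-3 - (-1)) × (-2.4 - 0)/(-3 - 0) = 0.224000
L_1(-2.4) = (-2.4 - (-3))/(-2 - (-3)) × (-2.4 - (-1))/(-2 - (-1)) × (-2.4 - 0)/(-2 - 0) = 1.008000
L_2(-2.4) = (-2.4 - (-3))/(-1 - (-3)) × (-2.4 - (-2))/(-1 - (-2)) × (-2.4 - 0)/(-1 - 0) = -0.288000
L_3(-2.4) = (-2.4 - (-3))/(0 - (-3)) × (-2.4 - (-2))/(0 - (-2)) × (-2.4 - (-1))/(0 - (-1)) = 0.056000

P(-2.4) = 7×L_0(-2.4) + (-5)×L_1(-2.4) + 15×L_2(-2.4) + 6×L_3(-2.4)
P(-2.4) = -7.456000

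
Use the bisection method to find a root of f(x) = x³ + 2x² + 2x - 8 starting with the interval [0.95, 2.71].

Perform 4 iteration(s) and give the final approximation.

f(x) = x³ + 2x² + 2x - 8
Initial interval: [0.95, 2.71]

Iteration 1:
  c_1 = (0.950000 + 2.710000)/2 = 1.830000
  f(c_1) = f(1.830000) = 8.486287
  f(a) × f(c) < 0, new interval: [0.950000, 1.830000]
Iteration 2:
  c_2 = (0.950000 + 1.830000)/2 = 1.390000
  f(c_2) = f(1.390000) = 1.329819
  f(a) × f(c) < 0, new interval: [0.950000, 1.390000]
Iteration 3:
  c_3 = (0.950000 + 1.390000)/2 = 1.170000
  f(c_3) = f(1.170000) = -1.320587
  f(a) × f(c) ≥ 0, new interval: [1.170000, 1.390000]
Iteration 4:
  c_4 = (1.170000 + 1.390000)/2 = 1.280000
  f(c_4) = f(1.280000) = -0.066048
  f(a) × f(c) ≥ 0, new interval: [1.280000, 1.390000]

After 4 iteration(s), the approximation is c_4 = 1.280000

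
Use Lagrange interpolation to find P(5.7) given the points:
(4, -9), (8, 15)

Lagrange interpolation formula:
P(x) = Σ yᵢ × Lᵢ(x)
where Lᵢ(x) = Π_{j≠i} (x - xⱼ)/(xᵢ - xⱼ)

L_0(5.7) = (5.7 - 8)/(4 - 8) = 0.575000
L_1(5.7) = (5.7 - 4)/(8 - 4) = 0.425000

P(5.7) = (-9)×L_0(5.7) + 15×L_1(5.7)
P(5.7) = 1.200000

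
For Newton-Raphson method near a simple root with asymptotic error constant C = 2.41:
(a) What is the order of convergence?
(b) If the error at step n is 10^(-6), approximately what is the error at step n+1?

(a) Newton-Raphson has quadratic (order 2) convergence near simple roots.
    This means |e_{n+1}| ≈ C|e_n|².

(b) With |e_n| = 10^(-6) and C = 2.41:
    |e_{n+1}| ≈ 2.41 × (10^(-6))² = 2.41 × 10^(-12)

(a) 2 (quadratic); (b) |e_{n+1}| ≈ 2.410e-12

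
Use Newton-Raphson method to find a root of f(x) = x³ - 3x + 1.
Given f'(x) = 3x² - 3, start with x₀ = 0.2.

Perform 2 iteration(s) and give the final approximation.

f(x) = x³ - 3x + 1
f'(x) = 3x² - 3
x₀ = 0.2

Newton-Raphson formula: x_{n+1} = x_n - f(x_n)/f'(x_n)

Iteration 1:
  f(0.200000) = 0.408000
  f'(0.200000) = -2.880000
  x_1 = 0.200000 - 0.408000/(-2.880000) = 0.341667
Iteration 2:
  f(0.341667) = 0.014885
  f'(0.341667) = -2.649792
  x_2 = 0.341667 - 0.014885/(-2.649792) = 0.347284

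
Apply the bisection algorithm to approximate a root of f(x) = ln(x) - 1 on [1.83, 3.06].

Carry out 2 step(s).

f(x) = ln(x) - 1
Initial interval: [1.83, 3.06]

Iteration 1:
  c_1 = (1.830000 + 3.060000)/2 = 2.445000
  f(c_1) = f(2.445000) = -0.105955
  f(a) × f(c) ≥ 0, new interval: [2.445000, 3.060000]
Iteration 2:
  c_2 = (2.445000 + 3.060000)/2 = 2.752500
  f(c_2) = f(2.752500) = 0.012510
  f(a) × f(c) < 0, new interval: [2.445000, 2.752500]

After 2 iteration(s), the approximation is c_2 = 2.752500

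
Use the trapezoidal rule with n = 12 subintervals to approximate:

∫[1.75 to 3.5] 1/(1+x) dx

f(x) = 1/(1+x)
a = 1.75, b = 3.5, n = 12
h = (b - a)/n = 0.145833

Trapezoidal rule: (h/2)[f(x₀) + 2f(x₁) + 2f(x₂) + ... + f(xₙ)]

x_0 = 1.7500, f(x_0) = 0.363636, coefficient = 1
x_1 = 1.8958, f(x_1) = 0.345324, coefficient = 2
x_2 = 2.0417, f(x_2) = 0.328767, coefficient = 2
x_3 = 2.1875, f(x_3) = 0.313725, coefficient = 2
x_4 = 2.3333, f(x_4) = 0.300000, coefficient = 2
x_5 = 2.4792, f(x_5) = 0.287425, coefficient = 2
x_6 = 2.6250, f(x_6) = 0.275862, coefficient = 2
x_7 = 2.7708, f(x_7) = 0.265193, coefficient = 2
x_8 = 2.9167, f(x_8) = 0.255319, coefficient = 2
x_9 = 3.0625, f(x_9) = 0.246154, coefficient = 2
x_10 = 3.2083, f(x_10) = 0.237624, coefficient = 2
x_11 = 3.3542, f(x_11) = 0.229665, coefficient = 2
x_12 = 3.5000, f(x_12) = 0.222222, coefficient = 1

I ≈ (0.145833/2) × 6.755976 = 0.492623
Exact value: 0.492476
Error: 0.000147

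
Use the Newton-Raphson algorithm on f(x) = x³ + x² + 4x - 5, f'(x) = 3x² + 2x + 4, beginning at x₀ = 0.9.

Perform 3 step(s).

f(x) = x³ + x² + 4x - 5
f'(x) = 3x² + 2x + 4
x₀ = 0.9

Newton-Raphson formula: x_{n+1} = x_n - f(x_n)/f'(x_n)

Iteration 1:
  f(0.900000) = 0.139000
  f'(0.900000) = 8.230000
  x_1 = 0.900000 - 0.139000/8.230000 = 0.883111
Iteration 2:
  f(0.883111) = 0.001051
  f'(0.883111) = 8.105874
  x_2 = 0.883111 - 0.001051/8.105874 = 0.882981
Iteration 3:
  f(0.882981) = 0.000000
  f'(0.882981) = 8.104928
  x_3 = 0.882981 - 0.000000/8.104928 = 0.882981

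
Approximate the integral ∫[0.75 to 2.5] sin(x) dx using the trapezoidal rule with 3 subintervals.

f(x) = sin(x)
a = 0.75, b = 2.5, n = 3
h = (b - a)/n = 0.583333

Trapezoidal rule: (h/2)[f(x₀) + 2f(x₁) + 2f(x₂) + ... + f(xₙ)]

x_0 = 0.7500, f(x_0) = 0.681639, coefficient = 1
x_1 = 1.3333, f(x_1) = 0.971938, coefficient = 2
x_2 = 1.9167, f(x_2) = 0.940781, coefficient = 2
x_3 = 2.5000, f(x_3) = 0.598472, coefficient = 1

I ≈ (0.583333/2) × 5.105548 = 1.489118
Exact value: 1.532832
Error: 0.043714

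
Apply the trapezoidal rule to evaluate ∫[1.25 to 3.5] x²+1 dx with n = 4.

f(x) = x²+1
a = 1.25, b = 3.5, n = 4
h = (b - a)/n = 0.562500

Trapezoidal rule: (h/2)[f(x₀) + 2f(x₁) + 2f(x₂) + ... + f(xₙ)]

x_0 = 1.2500, f(x_0) = 2.562500, coefficient = 1
x_1 = 1.8125, f(x_1) = 4.285156, coefficient = 2
x_2 = 2.3750, f(x_2) = 6.640625, coefficient = 2
x_3 = 2.9375, f(x_3) = 9.628906, coefficient = 2
x_4 = 3.5000, f(x_4) = 13.250000, coefficient = 1

I ≈ (0.562500/2) × 56.921875 = 16.009277
Exact value: 15.890625
Error: 0.118652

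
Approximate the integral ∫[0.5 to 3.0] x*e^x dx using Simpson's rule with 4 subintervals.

f(x) = x*e^x
a = 0.5, b = 3.0, n = 4
h = (b - a)/n = 0.625000

Simpson's rule: (h/3)[f(x₀) + 4f(x₁) + 2f(x₂) + ... + f(xₙ)]

x_0 = 0.5000, f(x_0) = 0.824361, coefficient = 1
x_1 = 1.1250, f(x_1) = 3.465244, coefficient = 4
x_2 = 1.7500, f(x_2) = 10.070555, coefficient = 2
x_3 = 2.3750, f(x_3) = 25.533656, coefficient = 4
x_4 = 3.0000, f(x_4) = 60.256611, coefficient = 1

I ≈ (0.625000/3) × 197.217682 = 41.087017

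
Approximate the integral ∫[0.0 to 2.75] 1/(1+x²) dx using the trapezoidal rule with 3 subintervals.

f(x) = 1/(1+x²)
a = 0.0, b = 2.75, n = 3
h = (b - a)/n = 0.916667

Trapezoidal rule: (h/2)[f(x₀) + 2f(x₁) + 2f(x₂) + ... + f(xₙ)]

x_0 = 0.0000, f(x_0) = 1.000000, coefficient = 1
x_1 = 0.9167, f(x_1) = 0.543396, coefficient = 2
x_2 = 1.8333, f(x_2) = 0.229299, coefficient = 2
x_3 = 2.7500, f(x_3) = 0.116788, coefficient = 1

I ≈ (0.916667/2) × 2.662180 = 1.220166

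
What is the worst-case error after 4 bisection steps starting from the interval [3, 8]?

Bisection error bound: |error| ≤ (b-a)/2^n
|error| ≤ (8 - 3)/2^4 = 5/2^4
|error| ≤ 0.3125000000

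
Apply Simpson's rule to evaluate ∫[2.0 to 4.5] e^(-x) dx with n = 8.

f(x) = e^(-x)
a = 2.0, b = 4.5, n = 8
h = (b - a)/n = 0.312500

Simpson's rule: (h/3)[f(x₀) + 4f(x₁) + 2f(x₂) + ... + f(xₙ)]

x_0 = 2.0000, f(x_0) = 0.135335, coefficient = 1
x_1 = 2.3125, f(x_1) = 0.099013, coefficient = 4
x_2 = 2.6250, f(x_2) = 0.072440, coefficient = 2
x_3 = 2.9375, f(x_3) = 0.052998, coefficient = 4
x_4 = 3.2500, f(x_4) = 0.038774, coefficient = 2
x_5 = 3.5625, f(x_5) = 0.028368, coefficient = 4
x_6 = 3.8750, f(x_6) = 0.020754, coefficient = 2
x_7 = 4.1875, f(x_7) = 0.015184, coefficient = 4
x_8 = 4.5000, f(x_8) = 0.011109, coefficient = 1

I ≈ (0.312500/3) × 1.192635 = 0.124233
Exact value: 0.124226
Error: 0.000007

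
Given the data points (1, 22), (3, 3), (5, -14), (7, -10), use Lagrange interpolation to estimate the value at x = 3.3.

Lagrange interpolation formula:
P(x) = Σ yᵢ × Lᵢ(x)
where Lᵢ(x) = Π_{j≠i} (x - xⱼ)/(xᵢ - xⱼ)

L_0(3.3) = (3.3 - 3)/(1 - 3) × (3.3 - 5)/(1 - 5) × (3.3 - 7)/(1 - 7) = -0.039312
L_1(3.3) = (3.3 - 1)/(3 - 1) × (3.3 - 5)/(3 - 5) × (3.3 - 7)/(3 - 7) = 0.904188
L_2(3.3) = (3.3 - 1)/(5 - 1) × (3.3 - 3)/(5 - 3) × (3.3 - 7)/(5 - 7) = 0.159562
L_3(3.3) = (3.3 - 1)/(7 - 1) × (3.3 - 3)/(7 - 3) × (3.3 - 5)/(7 - 5) = -0.024437

P(3.3) = 22×L_0(3.3) + 3×L_1(3.3) + (-14)×L_2(3.3) + (-10)×L_3(3.3)
P(3.3) = -0.141812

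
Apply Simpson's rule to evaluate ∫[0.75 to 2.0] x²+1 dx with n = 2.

f(x) = x²+1
a = 0.75, b = 2.0, n = 2
h = (b - a)/n = 0.625000

Simpson's rule: (h/3)[f(x₀) + 4f(x₁) + 2f(x₂) + ... + f(xₙ)]

x_0 = 0.7500, f(x_0) = 1.562500, coefficient = 1
x_1 = 1.3750, f(x_1) = 2.890625, coefficient = 4
x_2 = 2.0000, f(x_2) = 5.000000, coefficient = 1

I ≈ (0.625000/3) × 18.125000 = 3.776042
Exact value: 3.776042
Error: 0.000000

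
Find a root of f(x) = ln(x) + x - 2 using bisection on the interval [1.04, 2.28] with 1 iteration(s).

f(x) = ln(x) + x - 2
Initial interval: [1.04, 2.28]

Iteration 1:
  c_1 = (1.040000 + 2.280000)/2 = 1.660000
  f(c_1) = f(1.660000) = 0.166818
  f(a) × f(c) < 0, new interval: [1.040000, 1.660000]

After 1 iteration(s), the approximation is c_1 = 1.660000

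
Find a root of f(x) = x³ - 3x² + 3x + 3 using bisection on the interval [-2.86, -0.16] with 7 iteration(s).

f(x) = x³ - 3x² + 3x + 3
Initial interval: [-2.86, -0.16]

Iteration 1:
  c_1 = (-2.860000 + (-0.160000))/2 = -1.510000
  f(c_1) = f(-1.510000) = -11.813251
  f(a) × f(c) ≥ 0, new interval: [-1.510000, -0.160000]
Iteration 2:
  c_2 = (-1.510000 + (-0.160000))/2 = -0.835000
  f(c_2) = f(-0.835000) = -2.178858
  f(a) × f(c) ≥ 0, new interval: [-0.835000, -0.160000]
Iteration 3:
  c_3 = (-0.835000 + (-0.160000))/2 = -0.497500
  f(c_3) = f(-0.497500) = 0.641847
  f(a) × f(c) < 0, new interval: [-0.835000, -0.497500]
Iteration 4:
  c_4 = (-0.835000 + (-0.497500))/2 = -0.666250
  f(c_4) = f(-0.666250) = -0.626158
  f(a) × f(c) ≥ 0, new interval: [-0.666250, -0.497500]
Iteration 5:
  c_5 = (-0.666250 + (-0.497500))/2 = -0.581875
  f(c_5) = f(-0.581875) = 0.041629
  f(a) × f(c) < 0, new interval: [-0.666250, -0.581875]
Iteration 6:
  c_6 = (-0.666250 + (-0.581875))/2 = -0.624062
  f(c_6) = f(-0.624062) = -0.283593
  f(a) × f(c) ≥ 0, new interval: [-0.624062, -0.581875]
Iteration 7:
  c_7 = (-0.624062 + (-0.581875))/2 = -0.602969
  f(c_7) = f(-0.602969) = -0.118842
  f(a) × f(c) ≥ 0, new interval: [-0.602969, -0.581875]

After 7 iteration(s), the approximation is c_7 = -0.602969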